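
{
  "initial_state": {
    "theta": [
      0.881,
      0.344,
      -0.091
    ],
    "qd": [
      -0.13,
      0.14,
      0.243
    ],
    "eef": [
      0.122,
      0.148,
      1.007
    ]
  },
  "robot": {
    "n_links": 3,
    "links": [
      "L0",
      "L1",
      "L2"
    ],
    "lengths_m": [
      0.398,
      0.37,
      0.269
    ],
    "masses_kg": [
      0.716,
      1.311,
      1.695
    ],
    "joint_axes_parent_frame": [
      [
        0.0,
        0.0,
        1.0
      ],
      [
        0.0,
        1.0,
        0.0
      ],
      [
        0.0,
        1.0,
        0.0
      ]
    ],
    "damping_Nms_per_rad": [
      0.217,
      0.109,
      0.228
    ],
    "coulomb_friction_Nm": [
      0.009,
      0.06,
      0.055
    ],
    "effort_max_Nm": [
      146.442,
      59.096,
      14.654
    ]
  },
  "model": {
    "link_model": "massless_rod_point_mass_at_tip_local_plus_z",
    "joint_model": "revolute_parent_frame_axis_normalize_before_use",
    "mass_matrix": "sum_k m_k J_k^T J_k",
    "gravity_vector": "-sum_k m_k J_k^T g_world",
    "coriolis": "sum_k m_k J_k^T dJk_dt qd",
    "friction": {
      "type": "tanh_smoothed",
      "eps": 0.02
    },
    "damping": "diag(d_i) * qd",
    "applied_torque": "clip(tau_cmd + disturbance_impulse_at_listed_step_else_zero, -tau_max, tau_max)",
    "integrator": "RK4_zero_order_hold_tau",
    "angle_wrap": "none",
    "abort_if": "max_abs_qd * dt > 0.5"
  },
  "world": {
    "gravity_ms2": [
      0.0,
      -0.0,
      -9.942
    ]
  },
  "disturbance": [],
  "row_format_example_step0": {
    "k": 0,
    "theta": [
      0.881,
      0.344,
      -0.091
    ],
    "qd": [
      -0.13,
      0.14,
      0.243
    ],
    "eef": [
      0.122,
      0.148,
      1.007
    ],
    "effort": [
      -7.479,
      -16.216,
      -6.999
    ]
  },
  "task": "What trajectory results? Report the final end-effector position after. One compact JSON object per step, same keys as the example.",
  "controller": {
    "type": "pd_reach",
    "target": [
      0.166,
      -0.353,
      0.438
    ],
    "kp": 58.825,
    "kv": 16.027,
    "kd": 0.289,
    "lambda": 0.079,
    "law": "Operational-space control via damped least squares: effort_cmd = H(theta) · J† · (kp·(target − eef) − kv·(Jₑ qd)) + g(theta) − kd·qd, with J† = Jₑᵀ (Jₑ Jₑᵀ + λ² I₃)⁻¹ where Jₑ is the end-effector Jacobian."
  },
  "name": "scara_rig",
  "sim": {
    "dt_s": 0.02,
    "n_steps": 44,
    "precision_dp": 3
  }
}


{"k":1,"theta":[0.861,0.349,-0.102],"qd":[-1.857,0.379,-1.238],"eef":[0.126,0.146,1.006],"effort":[-5.134,-10.203,-4.625]}
{"k":2,"theta":[0.813,0.359,-0.136],"qd":[-2.981,0.623,-2.237],"eef":[0.13,0.138,1.007],"effort":[-3.737,-5.096,-3.058]}
{"k":3,"theta":[0.745,0.376,-0.191],"qd":[-3.743,1.009,-3.228],"eef":[0.136,0.126,1.007],"effort":[-2.97,-1.052,-2.01]}
{"k":4,"theta":[0.665,0.401,-0.267],"qd":[-4.231,1.545,-4.316],"eef":[0.142,0.111,1.005],"effort":[-2.666,1.603,-1.38]}
{"k":5,"theta":[0.578,0.438,-0.365],"qd":[-4.494,2.16,-5.409],"eef":[0.148,0.097,1.001],"effort":[-2.72,2.372,-1.137]}
{"k":6,"theta":[0.487,0.488,-0.482],"qd":[-4.588,2.735,-6.295],"eef":[0.155,0.082,0.994],"effort":[-3.035,1.18,-1.189]}
{"k":7,"theta":[0.395,0.547,-0.613],"qd":[-4.586,3.169,-6.802],"eef":[0.161,0.067,0.982],"effort":[-3.484,-1.22,-1.335]}
{"k":8,"theta":[0.303,0.613,-0.75],"qd":[-4.551,3.434,-6.92],"eef":[0.168,0.052,0.967],"effort":[-3.925,-3.806,-1.375]}
{"k":9,"theta":[0.212,0.682,-0.887],"qd":[-4.516,3.564,-6.746],"eef":[0.175,0.038,0.949],"effort":[-4.229,-5.98,-1.233]}
{"k":10,"theta":[0.122,0.754,-1.018],"qd":[-4.483,3.607,-6.391],"eef":[0.182,0.022,0.927],"effort":[-4.314,-7.616,-0.943]}
{"k":11,"theta":[0.033,0.826,-1.141],"qd":[-4.439,3.603,-5.933],"eef":[0.189,0.006,0.905],"effort":[-4.146,-8.809,-0.582]}
{"k":12,"theta":[-0.055,0.898,-1.254],"qd":[-4.37,3.576,-5.42],"eef":[0.195,-0.011,0.881],"effort":[-3.734,-9.697,-0.221]}
{"k":13,"theta":[-0.141,0.969,-1.357],"qd":[-4.265,3.536,-4.88],"eef":[0.201,-0.029,0.857],"effort":[-3.117,-10.387,0.092]}
{"k":14,"theta":[-0.225,1.039,-1.449],"qd":[-4.12,3.49,-4.333],"eef":[0.206,-0.047,0.832],"effort":[-2.356,-10.947,0.331]}
{"k":15,"theta":[-0.306,1.108,-1.53],"qd":[-3.937,3.436,-3.792],"eef":[0.211,-0.066,0.809],"effort":[-1.521,-11.414,0.489]}
{"k":16,"theta":[-0.382,1.176,-1.601],"qd":[-3.721,3.373,-3.27],"eef":[0.214,-0.086,0.785],"effort":[-0.681,-11.811,0.571]}
{"k":17,"theta":[-0.454,1.243,-1.661],"qd":[-3.481,3.297,-2.776],"eef":[0.217,-0.106,0.763],"effort":[0.106,-12.148,0.587]}
{"k":18,"theta":[-0.521,1.308,-1.712],"qd":[-3.227,3.206,-2.319],"eef":[0.218,-0.125,0.741],"effort":[0.795,-12.433,0.551]}
{"k":19,"theta":[-0.583,1.371,-1.754],"qd":[-2.966,3.1,-1.905],"eef":[0.219,-0.144,0.721],"effort":[1.36,-12.672,0.476]}
{"k":20,"theta":[-0.64,1.432,-1.788],"qd":[-2.706,2.978,-1.536],"eef":[0.219,-0.163,0.701],"effort":[1.79,-12.869,0.373]}
{"k":21,"theta":[-0.691,1.49,-1.816],"qd":[-2.453,2.844,-1.215],"eef":[0.218,-0.18,0.683],"effort":[2.089,-13.027,0.254]}
{"k":22,"theta":[-0.738,1.545,-1.837],"qd":[-2.213,2.699,-0.939],"eef":[0.216,-0.197,0.665],"effort":[2.267,-13.147,0.126]}
{"k":23,"theta":[-0.78,1.598,-1.854],"qd":[-1.987,2.545,-0.708],"eef":[0.215,-0.212,0.648],"effort":[2.344,-13.231,-0.005]}
{"k":24,"theta":[-0.817,1.647,-1.866],"qd":[-1.778,2.387,-0.516],"eef":[0.212,-0.226,0.632],"effort":[2.338,-13.279,-0.135]}
{"k":25,"theta":[-0.851,1.693,-1.875],"qd":[-1.587,2.228,-0.36],"eef":[0.21,-0.24,0.617],"effort":[2.271,-13.293,-0.26]}
{"k":26,"theta":[-0.881,1.736,-1.881],"qd":[-1.413,2.069,-0.235],"eef":[0.208,-0.252,0.603],"effort":[2.159,-13.274,-0.378]}
{"k":27,"theta":[-0.908,1.776,-1.884],"qd":[-1.256,1.913,-0.137],"eef":[0.205,-0.263,0.59],"effort":[2.019,-13.227,-0.488]}
{"k":28,"theta":[-0.931,1.813,-1.886],"qd":[-1.116,1.763,-0.061],"eef":[0.203,-0.272,0.578],"effort":[1.864,-13.155,-0.59]}
{"k":29,"theta":[-0.952,1.847,-1.887],"qd":[-0.991,1.619,-0.005],"eef":[0.2,-0.281,0.566],"effort":[1.703,-13.062,-0.68]}
{"k":30,"theta":[-0.971,1.878,-1.887],"qd":[-0.88,1.485,0.024],"eef":[0.198,-0.289,0.555],"effort":[1.543,-12.95,-0.738]}
{"k":31,"theta":[-0.988,1.906,-1.886],"qd":[-0.781,1.359,0.042],"eef":[0.195,-0.296,0.545],"effort":[1.389,-12.825,-0.785]}
{"k":32,"theta":[-1.002,1.932,-1.885],"qd":[-0.695,1.241,0.054],"eef":[0.193,-0.302,0.536],"effort":[1.244,-12.691,-0.832]}
{"k":33,"theta":[-1.016,1.956,-1.884],"qd":[-0.618,1.132,0.063],"eef":[0.191,-0.308,0.527],"effort":[1.11,-12.553,-0.878]}
{"k":34,"theta":[-1.027,1.978,-1.883],"qd":[-0.55,1.03,0.069],"eef":[0.189,-0.313,0.519],"effort":[0.988,-12.412,-0.921]}
{"k":35,"theta":[-1.038,1.997,-1.881],"qd":[-0.491,0.936,0.072],"eef":[0.187,-0.317,0.512],"effort":[0.877,-12.272,-0.962]}
{"k":36,"theta":[-1.047,2.015,-1.88],"qd":[-0.438,0.85,0.073],"eef":[0.185,-0.321,0.505],"effort":[0.778,-12.135,-1.001]}
{"k":37,"theta":[-1.055,2.031,-1.878],"qd":[-0.391,0.771,0.073],"eef":[0.184,-0.324,0.499],"effort":[0.689,-12.003,-1.036]}
{"k":38,"theta":[-1.063,2.046,-1.877],"qd":[-0.35,0.698,0.071],"eef":[0.182,-0.327,0.494],"effort":[0.611,-11.877,-1.068]}
{"k":39,"theta":[-1.069,2.059,-1.876],"qd":[-0.313,0.633,0.068],"eef":[0.181,-0.33,0.489],"effort":[0.541,-11.757,-1.098]}
{"k":40,"theta":[-1.075,2.071,-1.874],"qd":[-0.281,0.573,0.065],"eef":[0.179,-0.332,0.484],"effort":[0.479,-11.645,-1.125]}
{"k":41,"theta":[-1.081,2.082,-1.873],"qd":[-0.252,0.518,0.061],"eef":[0.178,-0.334,0.48],"effort":[0.425,-11.54,-1.15]}
{"k":42,"theta":[-1.085,2.092,-1.872],"qd":[-0.227,0.469,0.057],"eef":[0.177,-0.336,0.476],"effort":[0.377,-11.442,-1.173]}
{"k":43,"theta":[-1.09,2.101,-1.871],"qd":[-0.204,0.424,0.053],"eef":[0.176,-0.337,0.473],"effort":[0.335,-11.352,-1.193]}
{"k":44,"theta":[-1.093,2.109,-1.87],"qd":[-0.184,0.384,0.049],"eef":[0.175,-0.339,0.47]}
{"summary": "final eef position (m): 0.175 -0.339 0.470"}


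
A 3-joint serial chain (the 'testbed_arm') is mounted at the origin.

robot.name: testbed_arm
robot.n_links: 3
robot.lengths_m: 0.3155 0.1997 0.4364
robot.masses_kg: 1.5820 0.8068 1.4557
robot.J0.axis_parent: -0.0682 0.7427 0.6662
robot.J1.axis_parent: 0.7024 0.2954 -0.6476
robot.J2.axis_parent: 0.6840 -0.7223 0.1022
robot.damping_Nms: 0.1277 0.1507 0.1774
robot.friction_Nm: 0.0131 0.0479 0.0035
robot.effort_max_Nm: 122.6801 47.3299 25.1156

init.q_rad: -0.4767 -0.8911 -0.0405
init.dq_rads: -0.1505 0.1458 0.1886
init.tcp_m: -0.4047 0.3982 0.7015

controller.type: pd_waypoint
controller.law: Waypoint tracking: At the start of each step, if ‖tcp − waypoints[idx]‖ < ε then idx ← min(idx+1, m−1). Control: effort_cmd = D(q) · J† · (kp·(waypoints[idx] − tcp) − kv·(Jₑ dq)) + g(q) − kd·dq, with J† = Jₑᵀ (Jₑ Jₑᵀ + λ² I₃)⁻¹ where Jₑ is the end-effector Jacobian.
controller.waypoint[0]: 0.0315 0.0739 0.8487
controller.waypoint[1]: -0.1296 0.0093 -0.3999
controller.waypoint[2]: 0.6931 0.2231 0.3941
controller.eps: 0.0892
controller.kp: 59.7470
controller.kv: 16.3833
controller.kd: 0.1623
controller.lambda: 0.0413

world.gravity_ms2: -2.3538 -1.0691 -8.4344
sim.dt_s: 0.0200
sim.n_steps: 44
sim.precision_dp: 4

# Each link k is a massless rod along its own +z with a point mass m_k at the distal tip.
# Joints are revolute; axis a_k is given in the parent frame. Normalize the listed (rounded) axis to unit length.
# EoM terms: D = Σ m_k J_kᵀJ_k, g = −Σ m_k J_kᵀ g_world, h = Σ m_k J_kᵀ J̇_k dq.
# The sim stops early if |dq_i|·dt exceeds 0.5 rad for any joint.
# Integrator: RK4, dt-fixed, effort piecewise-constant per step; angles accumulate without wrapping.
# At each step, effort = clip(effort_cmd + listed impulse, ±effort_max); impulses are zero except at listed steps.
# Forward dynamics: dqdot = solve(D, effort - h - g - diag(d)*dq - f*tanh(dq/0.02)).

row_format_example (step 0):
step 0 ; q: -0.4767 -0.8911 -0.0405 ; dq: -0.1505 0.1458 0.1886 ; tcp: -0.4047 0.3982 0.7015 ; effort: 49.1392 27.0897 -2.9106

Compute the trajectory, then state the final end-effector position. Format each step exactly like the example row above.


step 1 ; q: -0.4471 -0.9058 -0.0348 ; dq: 3.0969 -1.5884 0.3461 ; tcp: -0.4010 0.3939 0.7045 ; effort: 36.0467 20.3832 -1.4002
step 2 ; q: -0.3630 -0.9486 -0.0282 ; dq: 5.3044 -2.6661 0.2619 ; tcp: -0.3885 0.3846 0.7115 ; effort: 25.2461 15.4152 0.5360
step 3 ; q: -0.2438 -1.0066 -0.0251 ; dq: 6.6271 -3.1208 0.0170 ; tcp: -0.3694 0.3716 0.7207 ; effort: 16.4744 11.3007 1.8792
step 4 ; q: -0.1053 -1.0690 -0.0270 ; dq: 7.2357 -3.1299 -0.2187 ; tcp: -0.3460 0.3563 0.7310 ; effort: 9.6359 7.8546 2.3969
step 5 ; q: 0.0401 -1.1293 -0.0326 ; dq: 7.3201 -2.9190 -0.3333 ; tcp: -0.3199 0.3393 0.7415 ; effort: 4.4988 5.1382 2.2676
step 6 ; q: 0.1837 -1.1848 -0.0391 ; dq: 7.0493 -2.6507 -0.3140 ; tcp: -0.2925 0.3216 0.7518 ; effort: 0.7534 3.1855 1.7907
step 7 ; q: 0.3195 -1.2350 -0.0443 ; dq: 6.5521 -2.3986 -0.2019 ; tcp: -0.2649 0.3037 0.7614 ; effort: -1.8871 1.9309 1.2211
step 8 ; q: 0.4441 -1.2806 -0.0467 ; dq: 5.9219 -2.1788 -0.0442 ; tcp: -0.2377 0.2860 0.7701 ; effort: -3.6552 1.2395 0.7171
step 9 ; q: 0.5555 -1.3221 -0.0459 ; dq: 5.2277 -1.9848 0.1259 ; tcp: -0.2117 0.2690 0.7777 ; effort: -4.7385 0.9545 0.3532
step 10 ; q: 0.6528 -1.3599 -0.0417 ; dq: 4.5205 -1.8073 0.2907 ; tcp: -0.1871 0.2528 0.7842 ; effort: -5.2943 0.9331 0.1420
step 11 ; q: 0.7363 -1.3943 -0.0343 ; dq: 3.8372 -1.6405 0.4412 ; tcp: -0.1642 0.2377 0.7898 ; effort: -5.4576 1.0628 0.0666
step 12 ; q: 0.8065 -1.4255 -0.0241 ; dq: 3.2025 -1.4822 0.5733 ; tcp: -0.1431 0.2236 0.7945 ; effort: -5.3433 1.2644 0.0975
step 13 ; q: 0.8648 -1.4536 -0.0115 ; dq: 2.6308 -1.3326 0.6849 ; tcp: -0.1240 0.2107 0.7986 ; effort: -5.0457 1.4873 0.2033
step 14 ; q: 0.9123 -1.4788 0.0031 ; dq: 2.1281 -1.1924 0.7755 ; tcp: -0.1068 0.1989 0.8022 ; effort: -4.6388 1.7030 0.3560
step 15 ; q: 0.9504 -1.5014 0.0194 ; dq: 1.6947 -1.0626 0.8457 ; tcp: -0.0914 0.1882 0.8053 ; effort: -4.1778 1.8973 0.5333
step 16 ; q: 0.9806 -1.5214 0.0368 ; dq: 1.3268 -0.9435 0.8966 ; tcp: -0.0777 0.1784 0.8081 ; effort: -3.7016 2.0650 0.7185
step 17 ; q: 1.0040 -1.5392 0.0551 ; dq: 1.0183 -0.8352 0.9302 ; tcp: -0.0655 0.1695 0.8107 ; effort: -3.2363 2.2059 0.9002
step 18 ; q: 1.0218 -1.5549 0.0739 ; dq: 0.7623 -0.7373 0.9487 ; tcp: -0.0548 0.1615 0.8130 ; effort: -2.7975 2.3221 1.0707
step 19 ; q: 1.0349 -1.5688 0.0929 ; dq: 0.5517 -0.6491 0.9543 ; tcp: -0.0454 0.1542 0.8152 ; effort: -2.3941 2.4167 1.2259
step 20 ; q: 1.0442 -1.5810 0.1119 ; dq: 0.3797 -0.5699 0.9493 ; tcp: -0.0370 0.1476 0.8172 ; effort: -2.0297 2.4928 1.3635
step 21 ; q: 1.0504 -1.5917 0.1308 ; dq: 0.2402 -0.4990 0.9357 ; tcp: -0.0297 0.1416 0.8190 ; effort: -1.7045 2.5535 1.4830
step 22 ; q: 1.0541 -1.6011 0.1493 ; dq: 0.1277 -0.4355 0.9156 ; tcp: -0.0233 0.1361 0.8208 ; effort: 39.2094 -6.5095 -16.5080
step 23 ; q: 1.1306 -1.6464 0.0891 ; dq: 7.3484 -3.6241 -6.9838 ; tcp: -0.0197 0.1302 0.8094 ; effort: 25.3667 -2.4970 -10.1354
step 24 ; q: 1.3139 -1.7139 -0.1020 ; dq: 10.8098 -2.8686 -11.9632 ; tcp: -0.0187 0.1225 0.7749 ; effort: 10.0868 -0.3630 -6.8935
step 25 ; q: 1.5392 -1.7551 -0.3596 ; dq: 11.7010 -1.3558 -13.6228 ; tcp: -0.0174 0.1134 0.7231 ; effort: -1.0144 1.2888 -4.0272
step 26 ; q: 1.7700 -1.7718 -0.6293 ; dq: 11.4391 -0.4353 -13.3260 ; tcp: -0.0155 0.1042 0.6610 ; effort: -6.2697 2.8434 -1.0785
step 27 ; q: 1.9923 -1.7758 -0.8858 ; dq: 10.8474 -0.0304 -12.3655 ; tcp: -0.0144 0.0952 0.5947 ; effort: -7.6783 4.0067 1.6001
step 28 ; q: 2.2029 -1.7751 -1.1220 ; dq: 10.2482 0.0578 -11.3006 ; tcp: -0.0151 0.0866 0.5283 ; effort: -7.0683 4.6779 3.7421
step 29 ; q: 2.4028 -1.7748 -1.3377 ; dq: 9.7620 -0.0654 -10.3139 ; tcp: -0.0181 0.0781 0.4641 ; effort: -5.3998 4.9334 5.2887
step 30 ; q: 2.5949 -1.7789 -1.5351 ; dq: 9.4561 -0.3733 -9.4504 ; tcp: -0.0232 0.0694 0.4034 ; effort: -2.9774 4.9607 6.2908
step 31 ; q: 2.7835 -1.7911 -1.7166 ; dq: 9.4067 -0.9010 -8.7134 ; tcp: -0.0303 0.0603 0.3467 ; effort: 0.4198 4.9937 6.8307
step 32 ; q: 2.9750 -1.8168 -1.8849 ; dq: 9.7473 -1.7421 -8.1053 ; tcp: -0.0391 0.0506 0.2945 ; effort: 5.6198 5.2209 6.9883
step 33 ; q: 3.1798 -1.8639 -2.0426 ; dq: 10.7219 -3.1125 -7.6482 ; tcp: -0.0497 0.0399 0.2474 ; effort: 12.8733 5.5689 6.8431
step 34 ; q: 3.4128 -1.9482 -2.1929 ; dq: 12.5363 -5.5810 -7.3387 ; tcp: -0.0625 0.0269 0.2073 ; effort: 2.4273 3.1932 6.4693
step 35 ; q: 3.6636 -2.1037 -2.3293 ; dq: 12.3746 -10.1968 -6.2027 ; tcp: -0.0783 0.0103 0.1781 ; effort: -38.8254 -0.6939 6.1528
step 36 ; q: 3.8455 -2.3489 -2.4202 ; dq: 5.7562 -13.7081 -2.8687 ; tcp: -0.0940 -0.0067 0.1613 ; effort: -39.5709 2.7351 5.8011
step 37 ; q: 3.8963 -2.6076 -2.4470 ; dq: -0.4457 -11.7936 0.0319 ; tcp: -0.1053 -0.0191 0.1467 ; effort: -27.3212 5.5166 3.9732
step 38 ; q: 3.8504 -2.8020 -2.4298 ; dq: -3.9910 -7.7341 1.5588 ; tcp: -0.1133 -0.0278 0.1262 ; effort: -18.7632 5.8721 1.4680
step 39 ; q: 3.7498 -2.9233 -2.3919 ; dq: -6.0368 -4.6224 2.1713 ; tcp: -0.1193 -0.0336 0.1005 ; effort: -12.8384 5.2065 -0.3992
step 40 ; q: 3.6162 -2.9987 -2.3470 ; dq: -7.3197 -3.0889 2.2919 ; tcp: -0.1234 -0.0365 0.0720 ; effort: -7.7604 4.4680 -1.4792
step 41 ; q: 3.4628 -3.0552 -2.3025 ; dq: -8.0090 -2.6421 2.1431 ; tcp: -0.1258 -0.0367 0.0421 ; effort: -3.0248 3.9415 -2.0109
step 42 ; q: 3.3013 -3.1086 -2.2625 ; dq: -8.1209 -2.7327 1.8514 ; tcp: -0.1267 -0.0344 0.0116 ; effort: 1.4772 3.5780 -2.2139
step 43 ; q: 3.1433 -3.1662 -2.2289 ; dq: -7.6731 -3.0223 1.5129 ; tcp: -0.1259 -0.0299 -0.0187 ; effort: 5.4979 3.2861 -2.2691
step 44 ; q: 2.9991 -3.2299 -2.2018 ; dq: -6.7383 -3.3317 1.2115 ; tcp: -0.1234 -0.0236 -0.0482
final tcp position (m): -0.1234 -0.0236 -0.0482


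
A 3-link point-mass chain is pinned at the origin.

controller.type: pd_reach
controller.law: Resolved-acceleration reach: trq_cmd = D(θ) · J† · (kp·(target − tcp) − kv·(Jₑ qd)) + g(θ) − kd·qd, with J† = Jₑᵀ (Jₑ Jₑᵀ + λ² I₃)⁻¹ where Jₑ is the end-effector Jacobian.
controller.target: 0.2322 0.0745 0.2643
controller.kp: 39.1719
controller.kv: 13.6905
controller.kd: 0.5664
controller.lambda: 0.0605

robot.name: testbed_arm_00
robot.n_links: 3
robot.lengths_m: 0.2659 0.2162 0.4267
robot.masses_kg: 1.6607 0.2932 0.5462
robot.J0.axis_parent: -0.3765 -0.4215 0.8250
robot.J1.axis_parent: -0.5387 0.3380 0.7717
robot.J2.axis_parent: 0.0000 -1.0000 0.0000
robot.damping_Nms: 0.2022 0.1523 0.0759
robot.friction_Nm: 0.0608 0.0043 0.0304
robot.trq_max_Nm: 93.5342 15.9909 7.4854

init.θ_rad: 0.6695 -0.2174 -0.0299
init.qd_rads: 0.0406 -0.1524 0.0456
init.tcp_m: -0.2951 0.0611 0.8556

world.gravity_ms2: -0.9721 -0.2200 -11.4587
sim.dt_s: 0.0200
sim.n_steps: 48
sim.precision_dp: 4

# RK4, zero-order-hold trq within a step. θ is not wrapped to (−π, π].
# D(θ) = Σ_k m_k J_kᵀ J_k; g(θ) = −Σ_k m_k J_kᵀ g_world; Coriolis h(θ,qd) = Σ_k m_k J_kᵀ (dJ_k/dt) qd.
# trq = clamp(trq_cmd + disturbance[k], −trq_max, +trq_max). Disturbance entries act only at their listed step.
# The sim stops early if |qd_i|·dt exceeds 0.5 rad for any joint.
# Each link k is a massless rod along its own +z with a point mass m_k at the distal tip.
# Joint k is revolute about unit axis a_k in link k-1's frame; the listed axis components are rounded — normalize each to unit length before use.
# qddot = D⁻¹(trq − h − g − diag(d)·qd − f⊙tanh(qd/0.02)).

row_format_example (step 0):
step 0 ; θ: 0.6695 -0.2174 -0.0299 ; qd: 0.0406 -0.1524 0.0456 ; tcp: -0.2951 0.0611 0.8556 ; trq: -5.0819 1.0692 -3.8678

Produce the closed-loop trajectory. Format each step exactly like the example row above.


step 1 ; θ: 0.6715 -0.2226 -0.0369 ; qd: 0.1527 -0.3548 -0.7315 ; tcp: -0.2936 0.0603 0.8561 ; trq: -3.9144 0.8938 -2.6486
step 2 ; θ: 0.6749 -0.2299 -0.0552 ; qd: 0.1824 -0.3730 -1.0928 ; tcp: -0.2885 0.0607 0.8576 ; trq: -2.8121 0.6411 -1.9924
step 3 ; θ: 0.6805 -0.2383 -0.0811 ; qd: 0.3700 -0.4692 -1.4988 ; tcp: -0.2815 0.0620 0.8595 ; trq: -1.8325 0.4676 -1.4795
step 4 ; θ: 0.6912 -0.2494 -0.1158 ; qd: 0.7044 -0.6373 -1.9656 ; tcp: -0.2734 0.0642 0.8613 ; trq: -1.0051 0.3382 -1.0641
step 5 ; θ: 0.7099 -0.2644 -0.1603 ; qd: 1.1556 -0.8623 -2.4779 ; tcp: -0.2648 0.0670 0.8625 ; trq: -0.4281 0.2249 -0.7314
step 6 ; θ: 0.7382 -0.2842 -0.2150 ; qd: 1.6647 -1.1143 -2.9850 ; tcp: -0.2564 0.0706 0.8626 ; trq: -0.2398 0.1040 -0.4886
step 7 ; θ: 0.7763 -0.3089 -0.2790 ; qd: 2.1426 -1.3478 -3.4059 ; tcp: -0.2485 0.0748 0.8611 ; trq: -0.5087 -0.0440 -0.3507
step 8 ; θ: 0.8227 -0.3376 -0.3497 ; qd: 2.4993 -1.5200 -3.6698 ; tcp: -0.2413 0.0794 0.8578 ; trq: -1.1285 -0.2272 -0.3138
step 9 ; θ: 0.8745 -0.3689 -0.4240 ; qd: 2.6898 -1.6160 -3.7637 ; tcp: -0.2348 0.0844 0.8528 ; trq: -1.8688 -0.4334 -0.3389
step 10 ; θ: 0.9286 -0.4015 -0.4989 ; qd: 2.7282 -1.6514 -3.7323 ; tcp: -0.2287 0.0895 0.8462 ; trq: -2.5304 -0.6352 -0.3710
step 11 ; θ: 0.9824 -0.4345 -0.5724 ; qd: 2.6587 -1.6518 -3.6357 ; tcp: -0.2227 0.0944 0.8385 ; trq: -3.0242 -0.8065 -0.3700
step 12 ; θ: 1.0342 -0.4673 -0.6438 ; qd: 2.5251 -1.6367 -3.5167 ; tcp: -0.2164 0.0990 0.8299 ; trq: -3.3464 -0.9335 -0.3220
step 13 ; θ: 1.0829 -0.4998 -0.7128 ; qd: 2.3584 -1.6162 -3.3970 ; tcp: -0.2095 0.1032 0.8207 ; trq: -3.5291 -1.0145 -0.2308
step 14 ; θ: 1.1282 -0.5318 -0.7795 ; qd: 2.1773 -1.5938 -3.2842 ; tcp: -0.2019 0.1071 0.8109 ; trq: -3.6105 -1.0546 -0.1070
step 15 ; θ: 1.1698 -0.5634 -0.8440 ; qd: 1.9925 -1.5701 -3.1798 ; tcp: -0.1935 0.1106 0.8008 ; trq: -3.6228 -1.0617 0.0383
step 16 ; θ: 1.2078 -0.5945 -0.9065 ; qd: 1.8097 -1.5446 -3.0825 ; tcp: -0.1842 0.1136 0.7904 ; trq: -3.5905 -1.0436 0.1961
step 17 ; θ: 1.2422 -0.6251 -0.9671 ; qd: 1.6318 -1.5166 -2.9908 ; tcp: -0.1741 0.1163 0.7796 ; trq: -3.5308 -1.0072 0.3597
step 18 ; θ: 1.2730 -0.6551 -1.0260 ; qd: 1.4603 -1.4854 -2.9030 ; tcp: -0.1634 0.1187 0.7686 ; trq: -3.4556 -0.9578 0.5245
step 19 ; θ: 1.3006 -0.6844 -1.0831 ; qd: 1.2956 -1.4509 -2.8181 ; tcp: -0.1521 0.1207 0.7573 ; trq: -3.3727 -0.8996 0.6872
step 20 ; θ: 1.3249 -0.7130 -1.1385 ; qd: 1.1380 -1.4128 -2.7352 ; tcp: -0.1403 0.1225 0.7458 ; trq: -3.2875 -0.8358 0.8456
step 21 ; θ: 1.3461 -0.7408 -1.1923 ; qd: 0.9873 -1.3712 -2.6538 ; tcp: -0.1281 0.1240 0.7340 ; trq: -3.2031 -0.7686 0.9981
step 22 ; θ: 1.3644 -0.7677 -1.2445 ; qd: 0.8436 -1.3263 -2.5734 ; tcp: -0.1157 0.1252 0.7221 ; trq: -3.1218 -0.6999 1.1438
step 23 ; θ: 1.3798 -0.7937 -1.2951 ; qd: 0.7066 -1.2783 -2.4939 ; tcp: -0.1032 0.1262 0.7100 ; trq: -3.0446 -0.6309 1.2818
step 24 ; θ: 1.3926 -0.8188 -1.3442 ; qd: 0.5763 -1.2277 -2.4152 ; tcp: -0.0907 0.1270 0.6977 ; trq: -2.9722 -0.5625 1.4117
step 25 ; θ: 1.4029 -0.8427 -1.3916 ; qd: 0.4526 -1.1747 -2.3372 ; tcp: -0.0782 0.1275 0.6853 ; trq: -2.9048 -0.4954 1.5333
step 26 ; θ: 1.4107 -0.8657 -1.4376 ; qd: 0.3355 -1.1198 -2.2600 ; tcp: -0.0658 0.1278 0.6729 ; trq: -2.8423 -0.4303 1.6465
step 27 ; θ: 1.4163 -0.8875 -1.4819 ; qd: 0.2249 -1.0633 -2.1835 ; tcp: -0.0536 0.1280 0.6605 ; trq: -2.7844 -0.3675 1.7511
step 28 ; θ: 1.4198 -0.9081 -1.5248 ; qd: 0.1207 -1.0058 -2.1078 ; tcp: -0.0417 0.1279 0.6480 ; trq: -2.7310 -0.3074 1.8474
step 29 ; θ: 1.4212 -0.9276 -1.5662 ; qd: 0.0236 -0.9478 -2.0332 ; tcp: -0.0302 0.1277 0.6356 ; trq: -2.6823 -0.2499 1.9356
step 30 ; θ: 1.4209 -0.9461 -1.6061 ; qd: -0.0470 -0.9050 -1.9657 ; tcp: -0.0190 0.1272 0.6233 ; trq: -2.6695 -0.1878 2.0194
step 31 ; θ: 1.4193 -0.9637 -1.6447 ; qd: -0.1141 -0.8588 -1.8964 ; tcp: -0.0082 0.1266 0.6110 ; trq: -2.6584 -0.1333 2.0935
step 32 ; θ: 1.4163 -0.9803 -1.6819 ; qd: -0.1840 -0.8055 -1.8247 ; tcp: 0.0021 0.1259 0.5989 ; trq: -2.6372 -0.0872 2.1581
step 33 ; θ: 1.4119 -0.9958 -1.7176 ; qd: -0.2522 -0.7498 -1.7534 ; tcp: 0.0119 0.1250 0.5870 ; trq: -2.6115 -0.0457 2.2155
step 34 ; θ: 1.4062 -1.0102 -1.7519 ; qd: -0.3165 -0.6941 -1.6832 ; tcp: 0.0213 0.1240 0.5753 ; trq: -2.5838 -0.0071 2.2665
step 35 ; θ: 1.3992 -1.0235 -1.7849 ; qd: -0.3761 -0.6392 -1.6147 ; tcp: 0.0302 0.1229 0.5638 ; trq: -2.5556 0.0289 2.3116
step 36 ; θ: 1.3912 -1.0358 -1.8165 ; qd: -0.4307 -0.5856 -1.5480 ; tcp: 0.0387 0.1217 0.5526 ; trq: -2.5274 0.0624 2.3512
step 37 ; θ: 1.3820 -1.0469 -1.8468 ; qd: -0.4802 -0.5336 -1.4830 ; tcp: 0.0468 0.1205 0.5417 ; trq: -2.4995 0.0935 2.3856
step 38 ; θ: 1.3720 -1.0571 -1.8758 ; qd: -0.5247 -0.4834 -1.4199 ; tcp: 0.0545 0.1191 0.5311 ; trq: -2.4720 0.1220 2.4153
step 39 ; θ: 1.3611 -1.0663 -1.9036 ; qd: -0.5643 -0.4351 -1.3586 ; tcp: 0.0618 0.1177 0.5209 ; trq: -2.4449 0.1480 2.4407
step 40 ; θ: 1.3494 -1.0745 -1.9301 ; qd: -0.5992 -0.3887 -1.2993 ; tcp: 0.0687 0.1162 0.5109 ; trq: -2.4182 0.1717 2.4622
step 41 ; θ: 1.3372 -1.0818 -1.9555 ; qd: -0.6297 -0.3444 -1.2419 ; tcp: 0.0753 0.1147 0.5013 ; trq: -2.3918 0.1930 2.4800
step 42 ; θ: 1.3243 -1.0882 -1.9798 ; qd: -0.6559 -0.3021 -1.1865 ; tcp: 0.0815 0.1132 0.4920 ; trq: -2.3657 0.2120 2.4947
step 43 ; θ: 1.3110 -1.0939 -2.0030 ; qd: -0.6781 -0.2619 -1.1330 ; tcp: 0.0873 0.1116 0.4830 ; trq: -2.3399 0.2290 2.5065
step 44 ; θ: 1.2972 -1.0987 -2.0251 ; qd: -0.6966 -0.2238 -1.0815 ; tcp: 0.0929 0.1100 0.4743 ; trq: -2.3142 0.2440 2.5157
step 45 ; θ: 1.2831 -1.1028 -2.0463 ; qd: -0.7117 -0.1878 -1.0320 ; tcp: 0.0981 0.1083 0.4660 ; trq: -2.2887 0.2572 2.5228
step 46 ; θ: 1.2688 -1.1062 -2.0664 ; qd: -0.7234 -0.1539 -0.9845 ; tcp: 0.1031 0.1067 0.4580 ; trq: -2.2634 0.2687 2.5278
step 47 ; θ: 1.2542 -1.1090 -2.0856 ; qd: -0.7322 -0.1220 -0.9388 ; tcp: 0.1078 0.1051 0.4503 ; trq: -2.2382 0.2785 2.5312
step 48 ; θ: 1.2395 -1.1111 -2.1040 ; qd: -0.7382 -0.0921 -0.8951 ; tcp: 0.1123 0.1034 0.4429


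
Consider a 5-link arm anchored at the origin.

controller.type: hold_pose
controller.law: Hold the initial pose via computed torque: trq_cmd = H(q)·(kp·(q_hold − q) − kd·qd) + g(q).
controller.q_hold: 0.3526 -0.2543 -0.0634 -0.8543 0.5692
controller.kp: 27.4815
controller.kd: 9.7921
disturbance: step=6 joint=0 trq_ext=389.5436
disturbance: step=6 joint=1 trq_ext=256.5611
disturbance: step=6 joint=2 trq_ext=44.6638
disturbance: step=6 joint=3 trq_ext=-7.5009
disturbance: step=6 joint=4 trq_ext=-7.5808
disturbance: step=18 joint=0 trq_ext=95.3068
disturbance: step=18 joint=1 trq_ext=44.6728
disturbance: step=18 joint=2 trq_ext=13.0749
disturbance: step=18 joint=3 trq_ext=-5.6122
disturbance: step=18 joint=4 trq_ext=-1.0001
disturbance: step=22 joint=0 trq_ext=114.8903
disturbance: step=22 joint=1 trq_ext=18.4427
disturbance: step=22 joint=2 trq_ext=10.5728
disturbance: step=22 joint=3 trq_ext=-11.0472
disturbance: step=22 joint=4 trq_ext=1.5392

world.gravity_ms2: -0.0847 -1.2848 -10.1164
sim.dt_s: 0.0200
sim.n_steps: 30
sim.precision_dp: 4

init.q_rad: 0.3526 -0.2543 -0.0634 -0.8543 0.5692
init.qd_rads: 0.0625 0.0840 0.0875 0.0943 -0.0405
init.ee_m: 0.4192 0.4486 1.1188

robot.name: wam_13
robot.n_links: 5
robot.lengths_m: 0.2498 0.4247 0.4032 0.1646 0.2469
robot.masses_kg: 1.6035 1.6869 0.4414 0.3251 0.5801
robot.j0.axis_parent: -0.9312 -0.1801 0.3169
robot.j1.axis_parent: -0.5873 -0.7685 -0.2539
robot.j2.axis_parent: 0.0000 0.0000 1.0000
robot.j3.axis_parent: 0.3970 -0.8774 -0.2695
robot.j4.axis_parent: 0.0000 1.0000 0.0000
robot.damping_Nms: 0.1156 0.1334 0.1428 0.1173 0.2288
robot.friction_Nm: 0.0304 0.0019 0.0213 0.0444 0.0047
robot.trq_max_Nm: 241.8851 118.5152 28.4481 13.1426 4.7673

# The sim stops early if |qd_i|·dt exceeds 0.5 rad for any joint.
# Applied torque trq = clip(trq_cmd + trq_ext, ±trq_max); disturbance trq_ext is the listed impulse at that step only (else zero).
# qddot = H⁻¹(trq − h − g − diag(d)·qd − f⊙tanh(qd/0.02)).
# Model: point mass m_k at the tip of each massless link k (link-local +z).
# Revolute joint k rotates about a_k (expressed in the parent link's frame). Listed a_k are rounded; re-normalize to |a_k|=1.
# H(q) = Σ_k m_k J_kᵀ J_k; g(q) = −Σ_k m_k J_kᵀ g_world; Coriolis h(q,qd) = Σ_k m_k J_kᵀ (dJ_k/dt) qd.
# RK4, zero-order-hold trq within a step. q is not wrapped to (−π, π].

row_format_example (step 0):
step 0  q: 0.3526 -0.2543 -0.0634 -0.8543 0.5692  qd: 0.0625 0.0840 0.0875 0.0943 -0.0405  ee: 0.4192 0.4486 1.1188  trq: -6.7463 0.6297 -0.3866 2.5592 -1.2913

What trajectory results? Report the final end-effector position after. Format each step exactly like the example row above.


step 1  q: 0.3537 -0.2527 -0.0624 -0.8535 0.5673  qd: 0.0496 0.0705 0.0566 0.0633 -0.0360  ee: 0.4173 0.4509 1.1195  trq: -6.4005 0.8737 -0.3315 2.5706 -1.3133
step 2  q: 0.3545 -0.2513 -0.0619 -0.8532 0.5655  qd: 0.0401 0.0554 0.0528 0.0744 0.0183  ee: 0.4158 0.4527 1.1199  trq: -6.0937 1.0909 -0.2848 2.5776 -1.3319
step 3  q: 0.3552 -0.2503 -0.0616 -0.8530 0.5641  qd: 0.0326 0.0405 0.0606 0.0988 0.0815  ee: 0.4147 0.4542 1.1203  trq: -5.8228 1.2841 -0.2457 2.5816 -1.3467
step 4  q: 0.3557 -0.2494 -0.0614 -0.8528 0.5633  qd: 0.0255 0.0290 0.0590 0.1011 0.1049  ee: 0.4138 0.4552 1.1206  trq: -5.5838 1.4558 -0.2118 2.5849 -1.3584
step 5  q: 0.3561 -0.2488 -0.0612 -0.8526 0.5627  qd: 0.0194 0.0196 0.0553 0.0975 0.1151  ee: 0.4131 0.4560 1.1207  trq: -5.3732 1.6081 -0.1824 2.5877 -1.3681
step 6  q: 0.3564 -0.2483 -0.0612 -0.8526 0.5623  qd: 0.0142 0.0116 0.0518 0.0932 0.1209  ee: 0.4126 0.4566 1.1209  trq: 241.8851 118.5152 28.4481 -4.9108 -4.7673
step 7  q: 0.3772 -0.2526 -0.0285 -0.7900 0.6348  qd: 2.0174 -0.3300 2.3329 4.4648 4.3019  ee: 0.4027 0.4782 1.1181  trq: -55.5119 -21.9020 -5.7912 4.1483 -0.4899
step 8  q: 0.4123 -0.2561 -0.0052 -0.7415 0.6601  qd: 1.5489 -0.1220 0.6398 1.6046 0.1472  ee: 0.3873 0.5184 1.1150  trq: -49.1708 -18.8450 -4.8276 3.8892 -0.4851
step 9  q: 0.4398 -0.2580 0.0025 -0.7178 0.6540  qd: 1.2102 -0.0767 0.2220 0.9582 -0.4597  ee: 0.3756 0.5502 1.1128  trq: -43.4747 -16.1162 -4.0757 3.6649 -0.5891
step 10  q: 0.4612 -0.2593 0.0053 -0.7014 0.6445  qd: 0.9302 -0.0589 0.0727 0.6965 -0.4604  ee: 0.3665 0.5746 1.1110  trq: -38.4216 -13.6816 -3.4552 3.4823 -0.7041
step 11  q: 0.4774 -0.2604 0.0060 -0.6894 0.6361  qd: 0.6917 -0.0451 -0.0001 0.5077 -0.3687  ee: 0.3597 0.5928 1.1094  trq: -33.9436 -11.5149 -2.9352 3.3329 -0.8111
step 12  q: 0.4892 -0.2612 0.0058 -0.6807 0.6298  qd: 0.4888 -0.0341 -0.0239 0.3545 -0.2639  ee: 0.3548 0.6058 1.1082  trq: -29.9789 -9.5912 -2.4995 3.2091 -0.9054
step 13  q: 0.4973 -0.2617 0.0052 -0.6750 0.6253  qd: 0.3172 -0.0238 -0.0356 0.2123 -0.1894  ee: 0.3514 0.6146 1.1072  trq: -26.4733 -7.8876 -2.1290 3.1046 -0.9872
step 14  q: 0.5022 -0.2621 0.0045 -0.6720 0.6221  qd: 0.1741 -0.0149 -0.0416 0.0884 -0.1350  ee: 0.3495 0.6199 1.1065  trq: -23.3786 -6.3831 -1.8111 3.0150 -1.0578
step 15  q: 0.5045 -0.2624 0.0036 -0.6712 0.6198  qd: 0.0578 -0.0108 -0.0266 0.0185 -0.0499  ee: 0.3487 0.6223 1.1062  trq: -20.6516 -5.0582 -1.5370 2.9345 -1.1181
step 16  q: 0.5047 -0.2625 0.0027 -0.6721 0.6185  qd: -0.0335 -0.0120 0.0009 0.0060 0.0687  ee: 0.3489 0.6224 1.1061  trq: -18.2586 -3.8950 -1.2970 2.8578 -1.1681
step 17  q: 0.5032 -0.2626 0.0020 -0.6737 0.6183  qd: -0.1073 -0.0114 0.0010 -0.0342 0.1106  ee: 0.3498 0.6206 1.1064  trq: -16.1683 -2.8764 -1.0877 2.7902 -1.2085
step 18  q: 0.5005 -0.2628 0.0017 -0.6750 0.6202  qd: -0.1654 -0.0117 -0.0069 -0.0725 0.1144  ee: 0.3514 0.6173 1.1068  trq: 80.9689 42.6865 12.1700 -2.8882 -2.2385
step 19  q: 0.5029 -0.2651 0.0272 -0.6625 0.6403  qd: 0.3862 -0.1734 2.1929 0.7273 0.9939  ee: 0.3480 0.6232 1.1037  trq: -32.1190 -10.2854 -3.3148 3.8538 -1.0382
step 20  q: 0.5087 -0.2673 0.0589 -0.6609 0.6425  qd: 0.2157 -0.0820 1.2519 -0.0912 -0.0626  ee: 0.3415 0.6368 1.0982  trq: -28.2492 -8.4501 -2.7257 3.7022 -1.1146
step 21  q: 0.5118 -0.2686 0.0794 -0.6642 0.6401  qd: 0.0944 -0.0515 0.8234 -0.2061 -0.1213  ee: 0.3374 0.6455 1.0943  trq: -24.8425 -6.8415 -2.2478 3.5320 -1.1839
step 22  q: 0.5127 -0.2695 0.0931 -0.6684 0.6384  qd: -0.0038 -0.0337 0.5417 -0.2151 -0.0549  ee: 0.3351 0.6500 1.0915  trq: 93.0303 13.0081 8.7205 -7.6780 0.3032
step 23  q: 0.5247 -0.2818 0.1252 -0.6499 0.6612  qd: 1.1686 -1.1437 2.3025 1.3955 1.3074  ee: 0.3342 0.6629 1.0836  trq: -42.6395 -7.8405 -3.5383 5.5117 -1.5490
step 24  q: 0.5442 -0.3010 0.1568 -0.6392 0.6645  qd: 0.8142 -0.8261 1.1412 0.1922 -0.1965  ee: 0.3352 0.6830 1.0721  trq: -37.4179 -6.0774 -2.8041 5.1164 -1.5629
step 25  q: 0.5578 -0.3154 0.1743 -0.6386 0.6582  qd: 0.5523 -0.6265 0.6904 0.0172 -0.2210  ee: 0.3373 0.6965 1.0636  trq: -32.8241 -4.5897 -2.2478 4.7323 -1.5835
step 26  q: 0.5666 -0.3263 0.1845 -0.6399 0.6533  qd: 0.3362 -0.4671 0.3952 -0.0446 -0.1236  ee: 0.3402 0.7045 1.0575  trq: -28.7931 -3.3277 -1.8081 4.3833 -1.5866
step 27  q: 0.5716 -0.3343 0.1904 -0.6410 0.6519  qd: 0.1585 -0.3382 0.1849 -0.0687 -0.0273  ee: 0.3435 0.7081 1.0534  trq: -25.2598 -2.2539 -1.4531 4.0644 -1.5736
step 28  q: 0.5733 -0.3400 0.1925 -0.6426 0.6519  qd: 0.0118 -0.2316 0.0216 -0.1020 0.0211  ee: 0.3471 0.7082 1.0511  trq: -22.1704 -1.3419 -1.1648 3.7831 -1.5530
step 29  q: 0.5723 -0.3438 0.1919 -0.6447 0.6530  qd: -0.1055 -0.1497 -0.0636 -0.0940 0.0964  ee: 0.3508 0.7056 1.0504  trq: -19.4831 -0.5676 -0.9345 3.5370 -1.5287
step 30  q: 0.5693 -0.3461 0.1900 -0.6466 0.6552  qd: -0.2002 -0.0826 -0.1291 -0.1022 0.1253  ee: 0.3546 0.7008 1.0508
final ee position (m): 0.3546 0.7008 1.0508


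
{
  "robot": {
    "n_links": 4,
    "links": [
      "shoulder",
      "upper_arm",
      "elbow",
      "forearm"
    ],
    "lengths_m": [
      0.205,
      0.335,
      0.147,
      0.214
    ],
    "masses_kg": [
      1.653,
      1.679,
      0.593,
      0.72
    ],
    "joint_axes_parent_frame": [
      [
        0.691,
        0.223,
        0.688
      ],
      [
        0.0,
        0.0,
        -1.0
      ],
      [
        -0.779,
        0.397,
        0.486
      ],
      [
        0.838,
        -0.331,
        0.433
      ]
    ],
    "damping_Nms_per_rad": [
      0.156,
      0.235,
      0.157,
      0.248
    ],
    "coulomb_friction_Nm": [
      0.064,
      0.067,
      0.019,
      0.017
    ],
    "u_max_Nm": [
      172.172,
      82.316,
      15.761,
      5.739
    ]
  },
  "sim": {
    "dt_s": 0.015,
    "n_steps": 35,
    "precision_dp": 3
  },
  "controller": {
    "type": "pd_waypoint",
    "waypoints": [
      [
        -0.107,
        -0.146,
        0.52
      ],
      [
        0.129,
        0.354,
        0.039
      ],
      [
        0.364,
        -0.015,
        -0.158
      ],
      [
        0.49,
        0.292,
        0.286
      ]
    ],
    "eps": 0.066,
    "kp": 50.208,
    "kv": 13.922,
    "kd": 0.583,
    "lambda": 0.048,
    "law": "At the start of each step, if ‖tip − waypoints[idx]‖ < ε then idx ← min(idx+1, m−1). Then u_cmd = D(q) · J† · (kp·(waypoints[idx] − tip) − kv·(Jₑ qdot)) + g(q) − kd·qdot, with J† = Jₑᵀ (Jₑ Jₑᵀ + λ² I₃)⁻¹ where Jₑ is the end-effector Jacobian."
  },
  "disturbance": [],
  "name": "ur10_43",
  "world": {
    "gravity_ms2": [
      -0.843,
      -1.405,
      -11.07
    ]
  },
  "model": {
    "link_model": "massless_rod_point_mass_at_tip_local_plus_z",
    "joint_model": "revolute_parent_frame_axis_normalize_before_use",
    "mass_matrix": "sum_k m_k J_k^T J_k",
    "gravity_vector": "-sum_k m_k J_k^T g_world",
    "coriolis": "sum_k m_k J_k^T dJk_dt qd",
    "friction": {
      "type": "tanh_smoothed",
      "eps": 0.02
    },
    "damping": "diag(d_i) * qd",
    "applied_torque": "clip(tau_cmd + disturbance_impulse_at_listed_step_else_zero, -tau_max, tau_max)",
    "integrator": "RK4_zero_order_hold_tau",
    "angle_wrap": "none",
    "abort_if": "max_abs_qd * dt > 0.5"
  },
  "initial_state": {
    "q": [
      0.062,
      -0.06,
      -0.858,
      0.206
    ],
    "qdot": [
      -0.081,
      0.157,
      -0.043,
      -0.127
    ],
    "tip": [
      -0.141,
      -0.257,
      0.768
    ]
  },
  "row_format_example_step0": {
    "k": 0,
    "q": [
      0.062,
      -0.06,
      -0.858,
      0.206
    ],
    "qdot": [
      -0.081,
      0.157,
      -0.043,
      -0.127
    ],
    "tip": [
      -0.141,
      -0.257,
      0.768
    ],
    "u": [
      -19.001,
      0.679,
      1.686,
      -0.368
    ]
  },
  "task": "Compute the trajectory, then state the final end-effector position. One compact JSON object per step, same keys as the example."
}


{"k":1,"q":[0.056,-0.068,-0.86,0.212],"qdot":[-0.655,-1.23,-0.306,0.816],"tip":[-0.142,-0.255,0.767],"u":[-16.381,1.316,2.09,-1.09]}
{"k":2,"q":[0.044,-0.092,-0.869,0.221],"qdot":[-1.006,-1.843,-0.855,0.562],"tip":[-0.144,-0.253,0.765],"u":[-13.531,1.272,2.499,-0.963]}
{"k":3,"q":[0.027,-0.118,-0.878,0.239],"qdot":[-1.199,-1.753,-0.501,1.499],"tip":[-0.146,-0.249,0.763],"u":[-10.578,0.761,2.391,-1.525]}
{"k":4,"q":[0.008,-0.148,-0.894,0.249],"qdot":[-1.371,-2.06,-1.347,0.293],"tip":[-0.149,-0.244,0.76],"u":[-8.37,0.567,2.842,-0.755]}
{"k":5,"q":[-0.013,-0.173,-0.903,0.274],"qdot":[-1.404,-1.472,-0.216,2.261],"tip":[-0.153,-0.238,0.756],"u":[-5.835,-0.16,2.293,-1.932]}
{"k":6,"q":[-0.035,-0.203,-0.925,0.276],"qdot":[-1.535,-2.175,-2.071,-0.73],"tip":[-0.157,-0.231,0.753],"u":[-4.722,0.025,3.233,-0.071]}
{"k":7,"q":[-0.057,-0.221,-0.927,0.314],"qdot":[-1.418,-0.785,0.723,3.856],"tip":[-0.161,-0.223,0.75],"u":[-2.081,-1.144,1.852,-2.865]}
{"k":8,"q":[-0.08,-0.253,-0.962,0.297],"qdot":[-1.618,-2.581,-3.694,-3.347],"tip":[-0.166,-0.216,0.747],"u":[-2.485,-0.199,4.122,1.557]}
{"k":9,"q":[-0.101,-0.258,-0.946,0.363],"qdot":[-1.237,0.927,3.147,7.723],"tip":[-0.17,-0.207,0.742],"u":[1.863,-2.834,0.77,-5.232]}
{"k":10,"q":[-0.125,-0.295,-1.01,0.298],"qdot":[-1.689,-3.402,-7.838,-10.094],"tip":[-0.176,-0.199,0.74],"u":[-1.111,-0.512,6.584,5.63]}
{"k":11,"q":[-0.14,-0.261,-0.951,0.432],"qdot":[-0.617,6.387,9.269,17.319],"tip":[-0.185,-0.189,0.733],"u":[9.975,-8.139,-1.564,-5.739]}
{"k":12,"q":[-0.162,-0.273,-1.019,0.369],"qdot":[-1.729,-3.635,-11.898,-15.446],"tip":[-0.197,-0.178,0.728],"u":[0.534,-2.354,10.473,5.739]}
{"k":13,"q":[-0.175,-0.213,-0.976,0.49],"qdot":[-0.305,9.214,10.186,19.328],"tip":[-0.212,-0.165,0.717],"u":[16.453,-12.076,-0.504,-5.739]}
{"k":14,"q":[-0.193,-0.203,-1.043,0.438],"qdot":[-1.647,-3.559,-12.808,-16.056],"tip":[-0.229,-0.151,0.709],"u":[1.282,-3.708,12.469,5.739]}
{"k":15,"q":[-0.205,-0.137,-1.011,0.552],"qdot":[-0.268,9.649,10.055,19.982],"tip":[-0.245,-0.136,0.696],"u":[20.783,-13.258,0.663,-5.739]}
{"k":16,"q":[-0.222,-0.122,-1.069,0.525],"qdot":[-1.581,-3.941,-12.076,-14.381],"tip":[-0.261,-0.122,0.684],"u":[0.719,-3.719,12.977,5.739]}
{"k":17,"q":[-0.235,-0.064,-1.042,0.638],"qdot":[-0.343,9.009,9.578,19.769],"tip":[-0.273,-0.106,0.669],"u":[23.372,-12.8,1.37,-5.739]}
{"k":18,"q":[-0.251,-0.055,-1.088,0.636],"qdot":[-1.527,-4.543,-10.654,-12.009],"tip":[-0.285,-0.093,0.656],"u":[-0.592,-2.862,12.507,5.739]}
{"k":19,"q":[-0.264,-0.009,-1.064,0.746],"qdot":[-0.4,8.116,8.906,18.833],"tip":[-0.292,-0.08,0.64],"u":[24.275,-11.613,1.663,-5.739]}
{"k":20,"q":[-0.28,-0.008,-1.097,0.764],"qdot":[-1.448,-5.108,-9.115,-9.75],"tip":[-0.298,-0.07,0.627],"u":[-2.025,-1.65,11.521,4.49]}
{"k":21,"q":[-0.292,0.017,-1.086,0.849],"qdot":[-0.467,6.287,7.055,15.453],"tip":[-0.301,-0.06,0.613],"u":[21.613,-9.492,2.165,-5.739]}
{"k":22,"q":[-0.308,0.007,-1.112,0.868],"qdot":[-1.323,-5.272,-7.492,-7.93],"tip":[-0.303,-0.053,0.602],"u":[-2.704,-0.656,9.991,3.625]}
{"k":23,"q":[-0.319,0.019,-1.106,0.934],"qdot":[-0.449,4.854,5.764,12.622],"tip":[-0.303,-0.047,0.591],"u":[18.542,-7.669,2.173,-5.739]}
{"k":24,"q":[-0.333,-0.001,-1.129,0.946],"qdot":[-1.192,-5.407,-6.473,-7.206],"tip":[-0.303,-0.043,0.583],"u":[-3.259,0.105,8.738,3.44]}
{"k":25,"q":[-0.343,0.004,-1.121,1.002],"qdot":[-0.345,4.265,5.33,11.168],"tip":[-0.3,-0.039,0.575],"u":[16.741,-6.641,1.795,-5.739]}
{"k":26,"q":[-0.356,-0.021,-1.142,1.006],"qdot":[-1.071,-5.603,-5.994,-7.155],"tip":[-0.299,-0.037,0.569],"u":[-3.878,0.701,7.954,3.604]}
{"k":27,"q":[-0.364,-0.018,-1.132,1.056],"qdot":[-0.195,4.232,5.335,10.609],"tip":[-0.296,-0.035,0.564],"u":[15.91,-6.18,1.348,-5.739]}
{"k":28,"q":[-0.374,-0.044,-1.15,1.057],"qdot":[-0.959,-5.803,-5.792,-7.295],"tip":[-0.294,-0.034,0.56],"u":[-4.467,1.163,7.513,3.808]}
{"k":29,"q":[-0.38,-0.041,-1.138,1.104],"qdot":[-0.035,4.405,5.421,10.387],"tip":[-0.29,-0.033,0.555],"u":[15.427,-5.97,1.008,-5.739]}
{"k":30,"q":[-0.388,-0.068,-1.155,1.102],"qdot":[-0.856,-5.966,-5.696,-7.421],"tip":[-0.288,-0.034,0.552],"u":[-4.964,1.518,7.265,3.947]}
{"k":31,"q":[-0.392,-0.064,-1.142,1.146],"qdot":[0.115,4.618,5.466,10.243],"tip":[-0.283,-0.034,0.549],"u":[14.994,-5.849,0.794,-5.739]}
{"k":32,"q":[-0.399,-0.09,-1.158,1.144],"qdot":[-0.762,-6.079,-5.63,-7.491],"tip":[-0.281,-0.035,0.547],"u":[-5.369,1.791,7.111,4.018]}
{"k":33,"q":[-0.401,-0.086,-1.144,1.186],"qdot":[0.246,4.805,5.452,10.087],"tip":[-0.276,-0.036,0.544],"u":[14.541,-5.75,0.672,-5.739]}
{"k":34,"q":[-0.406,-0.111,-1.16,1.182],"qdot":[-0.679,-6.152,-5.566,-7.519],"tip":[-0.274,-0.038,0.542],"u":[-5.702,2.003,6.999,4.048]}
{"k":35,"q":[-0.407,-0.106,-1.147,1.223],"qdot":[0.36,4.966,5.405,9.918],"tip":[-0.269,-0.039,0.539]}
{"summary": "final tip position (m): -0.269 -0.039 0.539"}


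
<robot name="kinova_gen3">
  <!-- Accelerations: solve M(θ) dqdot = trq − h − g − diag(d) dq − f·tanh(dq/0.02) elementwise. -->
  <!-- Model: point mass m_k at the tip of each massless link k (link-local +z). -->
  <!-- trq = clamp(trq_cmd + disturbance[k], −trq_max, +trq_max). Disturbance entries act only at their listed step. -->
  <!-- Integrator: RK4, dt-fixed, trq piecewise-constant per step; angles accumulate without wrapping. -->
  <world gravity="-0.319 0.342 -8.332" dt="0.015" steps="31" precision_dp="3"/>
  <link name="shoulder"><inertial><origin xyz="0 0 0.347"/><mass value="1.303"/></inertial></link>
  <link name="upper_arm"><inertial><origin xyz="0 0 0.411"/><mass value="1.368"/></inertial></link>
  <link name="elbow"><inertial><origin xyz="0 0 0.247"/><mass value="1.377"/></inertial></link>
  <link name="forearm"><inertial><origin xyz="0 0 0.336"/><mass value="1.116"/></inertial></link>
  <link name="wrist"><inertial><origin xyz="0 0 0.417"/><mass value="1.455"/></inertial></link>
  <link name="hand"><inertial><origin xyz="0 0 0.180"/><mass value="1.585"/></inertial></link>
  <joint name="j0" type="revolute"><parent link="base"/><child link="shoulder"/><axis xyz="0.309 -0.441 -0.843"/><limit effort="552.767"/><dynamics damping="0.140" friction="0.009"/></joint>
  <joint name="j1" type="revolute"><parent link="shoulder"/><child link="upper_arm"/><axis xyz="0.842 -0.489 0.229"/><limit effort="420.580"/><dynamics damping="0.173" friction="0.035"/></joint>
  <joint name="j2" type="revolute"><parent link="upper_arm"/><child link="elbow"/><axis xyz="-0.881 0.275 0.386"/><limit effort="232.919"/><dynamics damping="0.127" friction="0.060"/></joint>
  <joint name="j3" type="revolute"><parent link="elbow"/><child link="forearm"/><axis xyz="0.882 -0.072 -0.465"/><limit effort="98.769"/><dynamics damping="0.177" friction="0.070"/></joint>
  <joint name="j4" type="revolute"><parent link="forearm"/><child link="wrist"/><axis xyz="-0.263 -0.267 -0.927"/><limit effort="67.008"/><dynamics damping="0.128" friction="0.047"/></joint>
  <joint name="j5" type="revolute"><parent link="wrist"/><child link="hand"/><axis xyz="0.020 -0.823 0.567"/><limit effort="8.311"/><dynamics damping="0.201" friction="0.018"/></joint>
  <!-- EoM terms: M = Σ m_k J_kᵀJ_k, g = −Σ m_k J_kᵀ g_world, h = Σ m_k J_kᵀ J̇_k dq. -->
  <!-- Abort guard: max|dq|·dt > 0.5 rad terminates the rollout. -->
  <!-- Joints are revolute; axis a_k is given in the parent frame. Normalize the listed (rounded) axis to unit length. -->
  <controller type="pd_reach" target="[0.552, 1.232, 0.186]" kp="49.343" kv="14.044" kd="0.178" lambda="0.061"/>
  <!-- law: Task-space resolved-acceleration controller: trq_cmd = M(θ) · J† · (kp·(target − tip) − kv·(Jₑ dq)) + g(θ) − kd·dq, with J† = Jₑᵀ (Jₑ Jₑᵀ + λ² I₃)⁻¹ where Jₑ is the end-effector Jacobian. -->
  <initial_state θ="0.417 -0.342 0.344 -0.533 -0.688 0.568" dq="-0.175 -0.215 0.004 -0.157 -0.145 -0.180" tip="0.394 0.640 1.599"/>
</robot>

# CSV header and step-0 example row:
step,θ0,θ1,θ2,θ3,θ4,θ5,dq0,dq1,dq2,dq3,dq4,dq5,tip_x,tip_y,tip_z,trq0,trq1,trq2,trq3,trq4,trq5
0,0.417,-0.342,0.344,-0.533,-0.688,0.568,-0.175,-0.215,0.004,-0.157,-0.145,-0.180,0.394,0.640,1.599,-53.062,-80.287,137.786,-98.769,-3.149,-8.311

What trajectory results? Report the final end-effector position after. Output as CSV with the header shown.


step,θ0,θ1,θ2,θ3,θ4,θ5,dq0,dq1,dq2,dq3,dq4,dq5,tip_x,tip_y,tip_z,trq0,trq1,trq2,trq3,trq4,trq5
1,0.422,-0.326,0.425,-0.471,-0.687,0.553,0.804,2.172,10.191,7.932,0.322,-1.887,0.400,0.648,1.589,-40.777,-57.706,111.247,-98.769,-2.144,-7.876
2,0.441,-0.297,0.568,-0.374,-0.685,0.527,1.795,1.695,8.708,4.880,-0.015,-1.459,0.407,0.660,1.568,-36.062,-47.145,86.392,-75.980,-1.487,-6.070
3,0.474,-0.275,0.686,-0.323,-0.687,0.511,2.515,1.228,6.963,1.800,-0.252,-0.727,0.413,0.675,1.534,-30.943,-37.306,62.308,-53.014,-0.964,-4.565
4,0.514,-0.258,0.783,-0.310,-0.691,0.501,2.884,0.980,5.985,-0.010,-0.235,-0.599,0.418,0.693,1.492,-24.611,-26.751,39.251,-33.098,-0.428,-3.107
5,0.558,-0.245,0.868,-0.318,-0.694,0.490,2.972,0.822,5.346,-1.043,-0.100,-0.800,0.423,0.712,1.443,-18.236,-17.210,18.199,-15.780,0.124,-1.742
6,0.602,-0.233,0.944,-0.338,-0.694,0.476,2.856,0.692,4.855,-1.600,0.039,-1.090,0.427,0.732,1.388,-12.365,-9.305,-0.359,-0.910,0.677,-0.501
7,0.642,-0.224,1.014,-0.363,-0.693,0.458,2.590,0.574,4.462,-1.817,0.099,-1.352,0.431,0.753,1.331,-7.189,-2.945,-16.237,11.568,1.239,0.600
8,0.679,-0.216,1.078,-0.391,-0.692,0.436,2.233,0.451,4.147,-1.787,0.120,-1.544,0.434,0.773,1.271,-2.578,2.104,-29.503,21.811,1.761,1.557
9,0.709,-0.210,1.138,-0.416,-0.690,0.412,1.819,0.319,3.891,-1.581,0.102,-1.645,0.437,0.793,1.211,1.544,6.222,-40.304,29.959,2.242,2.366
10,0.733,-0.207,1.195,-0.438,-0.688,0.387,1.376,0.174,3.675,-1.262,0.055,-1.658,0.439,0.812,1.150,5.273,9.777,-48.871,36.201,2.684,3.030
11,0.750,-0.205,1.248,-0.454,-0.688,0.363,0.929,0.015,3.480,-0.879,0.004,-1.597,0.441,0.830,1.091,8.700,13.057,-55.477,40.765,3.082,3.555
12,0.761,-0.206,1.299,-0.464,-0.688,0.340,0.498,-0.159,3.289,-0.474,-0.024,-1.489,0.442,0.848,1.034,11.890,16.251,-60.395,43.891,3.424,3.955
13,0.766,-0.210,1.347,-0.469,-0.688,0.319,0.093,-0.346,3.084,-0.084,-0.030,-1.346,0.444,0.864,0.978,14.833,19.478,-63.856,45.795,3.716,4.241
14,0.764,-0.217,1.391,-0.468,-0.688,0.300,-0.270,-0.547,2.829,0.228,-0.017,-1.163,0.445,0.880,0.925,17.502,22.715,-66.091,46.723,3.957,4.428
15,0.758,-0.227,1.431,-0.462,-0.688,0.284,-0.593,-0.752,2.540,0.481,0.007,-0.980,0.446,0.896,0.875,19.920,26.055,-67.289,46.842,4.158,4.537
16,0.747,-0.240,1.467,-0.454,-0.687,0.271,-0.876,-0.949,2.219,0.668,0.020,-0.803,0.447,0.911,0.827,22.059,29.470,-67.597,46.301,4.334,4.582
17,0.732,-0.255,1.498,-0.443,-0.687,0.260,-1.117,-1.134,1.868,0.785,0.026,-0.641,0.448,0.925,0.782,23.944,32.887,-67.169,45.258,4.481,4.577
18,0.714,-0.274,1.523,-0.431,-0.686,0.251,-1.315,-1.302,1.492,0.830,0.030,-0.499,0.449,0.939,0.740,25.598,36.234,-66.146,43.849,4.597,4.533
19,0.693,-0.294,1.542,-0.419,-0.686,0.245,-1.471,-1.447,1.099,0.810,0.027,-0.379,0.451,0.953,0.700,27.034,39.447,-64.646,42.177,4.686,4.459
20,0.670,-0.317,1.556,-0.407,-0.685,0.240,-1.588,-1.567,0.699,0.733,0.019,-0.282,0.453,0.966,0.663,28.271,42.472,-62.785,40.332,4.749,4.364
21,0.646,-0.341,1.563,-0.397,-0.685,0.236,-1.669,-1.660,0.304,0.614,0.010,-0.208,0.456,0.978,0.628,29.330,45.261,-60.666,38.388,4.787,4.252
22,0.620,-0.367,1.565,-0.389,-0.684,0.233,-1.719,-1.726,-0.072,0.469,0.005,-0.158,0.458,0.991,0.596,30.231,47.781,-58.382,36.404,4.798,4.129
23,0.594,-0.393,1.561,-0.383,-0.684,0.231,-1.742,-1.764,-0.409,0.325,0.006,-0.132,0.461,1.003,0.566,30.977,50.023,-56.004,34.410,4.787,4.000
24,0.568,-0.419,1.553,-0.379,-0.684,0.229,-1.743,-1.778,-0.717,0.173,0.004,-0.115,0.464,1.015,0.537,31.565,51.948,-53.600,32.453,4.757,3.864
25,0.542,-0.446,1.540,-0.378,-0.684,0.227,-1.725,-1.772,-0.989,0.024,0.004,-0.108,0.468,1.027,0.511,32.020,53.565,-51.234,30.568,4.709,3.726
26,0.517,-0.472,1.524,-0.378,-0.684,0.226,-1.695,-1.745,-1.201,-0.085,0.011,-0.125,0.471,1.038,0.487,32.354,54.943,-48.930,28.745,4.651,3.591
27,0.492,-0.498,1.504,-0.380,-0.683,0.224,-1.654,-1.703,-1.373,-0.178,0.014,-0.140,0.475,1.049,0.464,32.556,56.024,-46.723,27.020,4.581,3.455
28,0.467,-0.523,1.483,-0.383,-0.683,0.221,-1.603,-1.650,-1.509,-0.259,0.019,-0.151,0.479,1.059,0.443,32.651,56.829,-44.650,25.421,4.502,3.321
29,0.444,-0.548,1.459,-0.388,-0.683,0.219,-1.544,-1.590,-1.609,-0.324,0.025,-0.159,0.482,1.069,0.424,32.657,57.395,-42.732,23.955,4.415,3.191
30,0.421,-0.571,1.435,-0.393,-0.682,0.217,-1.481,-1.525,-1.677,-0.372,0.033,-0.166,0.486,1.079,0.406,32.590,57.754,-40.975,22.625,4.324,3.068
31,0.399,-0.593,1.409,-0.399,-0.682,0.214,-1.414,-1.455,-1.715,-0.405,0.042,-0.170,0.490,1.089,0.389,,,,,,
# final tip position (m): 0.490 1.089 0.389
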